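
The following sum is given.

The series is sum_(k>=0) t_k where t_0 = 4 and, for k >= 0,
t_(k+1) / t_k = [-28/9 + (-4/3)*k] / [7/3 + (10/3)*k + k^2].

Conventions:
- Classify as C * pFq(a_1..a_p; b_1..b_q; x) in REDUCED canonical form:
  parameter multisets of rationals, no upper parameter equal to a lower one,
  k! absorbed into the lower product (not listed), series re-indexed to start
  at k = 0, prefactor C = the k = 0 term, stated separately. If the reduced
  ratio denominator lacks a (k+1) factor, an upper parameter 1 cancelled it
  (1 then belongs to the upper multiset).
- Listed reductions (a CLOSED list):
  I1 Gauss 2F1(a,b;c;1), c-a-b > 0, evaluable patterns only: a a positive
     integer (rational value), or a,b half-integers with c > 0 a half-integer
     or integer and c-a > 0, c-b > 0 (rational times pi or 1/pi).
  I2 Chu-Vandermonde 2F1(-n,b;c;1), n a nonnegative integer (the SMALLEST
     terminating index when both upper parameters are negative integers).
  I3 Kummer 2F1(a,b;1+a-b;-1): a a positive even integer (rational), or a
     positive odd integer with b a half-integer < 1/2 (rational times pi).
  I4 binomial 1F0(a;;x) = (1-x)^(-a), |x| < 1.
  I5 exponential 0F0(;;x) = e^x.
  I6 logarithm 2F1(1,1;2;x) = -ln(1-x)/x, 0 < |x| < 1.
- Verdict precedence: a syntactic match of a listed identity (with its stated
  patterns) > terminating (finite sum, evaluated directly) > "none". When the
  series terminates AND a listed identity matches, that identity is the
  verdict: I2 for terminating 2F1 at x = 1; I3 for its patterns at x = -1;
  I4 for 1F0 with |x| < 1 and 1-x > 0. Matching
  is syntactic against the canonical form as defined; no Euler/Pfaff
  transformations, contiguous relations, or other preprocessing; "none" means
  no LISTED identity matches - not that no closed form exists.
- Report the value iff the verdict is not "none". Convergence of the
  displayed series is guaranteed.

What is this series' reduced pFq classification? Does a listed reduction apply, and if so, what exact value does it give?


Prefactor 4, argument -4/3: 0F0 with upper {-} over lower {-}. Verdict: this is exponential (I5) (the 0F0 exponential series at x = -4/3). Its exact value is 4 * e^(-4/3).

The tell: t_0 being 4, the parameter 7/3 appears in both the upper and lower lists and cancels.
Adjacent-term ratio: r(k) = (-4/3) * 1 / [(k+1)] ; factor over Q: parameters, x = (-4/3), and C = 4.


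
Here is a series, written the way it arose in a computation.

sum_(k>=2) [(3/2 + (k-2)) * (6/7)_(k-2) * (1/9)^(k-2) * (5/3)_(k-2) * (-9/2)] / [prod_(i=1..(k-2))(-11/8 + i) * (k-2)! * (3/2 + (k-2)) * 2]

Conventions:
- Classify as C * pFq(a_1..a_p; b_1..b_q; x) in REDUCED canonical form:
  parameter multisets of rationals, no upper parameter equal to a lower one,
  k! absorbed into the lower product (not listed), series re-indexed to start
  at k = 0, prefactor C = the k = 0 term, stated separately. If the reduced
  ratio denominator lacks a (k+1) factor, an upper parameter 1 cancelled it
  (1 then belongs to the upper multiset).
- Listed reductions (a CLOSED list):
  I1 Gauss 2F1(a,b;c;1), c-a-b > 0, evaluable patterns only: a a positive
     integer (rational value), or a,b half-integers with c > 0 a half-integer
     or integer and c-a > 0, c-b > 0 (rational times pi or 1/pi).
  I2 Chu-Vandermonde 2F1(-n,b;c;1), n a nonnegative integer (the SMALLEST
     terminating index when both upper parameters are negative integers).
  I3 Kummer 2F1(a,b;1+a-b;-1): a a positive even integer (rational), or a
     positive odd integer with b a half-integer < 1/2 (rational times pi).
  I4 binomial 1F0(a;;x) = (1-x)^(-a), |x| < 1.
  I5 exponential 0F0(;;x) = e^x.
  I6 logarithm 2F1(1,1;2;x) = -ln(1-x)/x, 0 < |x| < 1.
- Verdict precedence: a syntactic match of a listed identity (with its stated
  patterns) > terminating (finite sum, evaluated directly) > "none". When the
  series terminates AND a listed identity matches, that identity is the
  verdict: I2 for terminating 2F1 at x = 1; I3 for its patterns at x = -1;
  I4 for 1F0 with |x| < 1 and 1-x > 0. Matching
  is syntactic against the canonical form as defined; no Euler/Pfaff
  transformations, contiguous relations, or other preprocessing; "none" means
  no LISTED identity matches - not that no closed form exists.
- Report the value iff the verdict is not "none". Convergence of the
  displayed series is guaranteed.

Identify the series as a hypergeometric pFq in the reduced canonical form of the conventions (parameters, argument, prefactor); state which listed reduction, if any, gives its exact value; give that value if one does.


At argument 1/9: a 2F1 with upper {6/7, 5/3}, lower {-3/8}, scaled by C = -9/4. Verdict: none (x = 1/9): each listed identity misses the multisets {6/7, 5/3} ; {-3/8}.

The tell: t_0 being -9/4, the constant factors (prefactor -9/4) combine into one prefactor.
Ratio: r(k) = (1/9) * (k+6/7) (k+5/3) / [(k-3/8) (k+1)] - rational in k. x = (1/9); t_0 = -9/4; negate the roots.


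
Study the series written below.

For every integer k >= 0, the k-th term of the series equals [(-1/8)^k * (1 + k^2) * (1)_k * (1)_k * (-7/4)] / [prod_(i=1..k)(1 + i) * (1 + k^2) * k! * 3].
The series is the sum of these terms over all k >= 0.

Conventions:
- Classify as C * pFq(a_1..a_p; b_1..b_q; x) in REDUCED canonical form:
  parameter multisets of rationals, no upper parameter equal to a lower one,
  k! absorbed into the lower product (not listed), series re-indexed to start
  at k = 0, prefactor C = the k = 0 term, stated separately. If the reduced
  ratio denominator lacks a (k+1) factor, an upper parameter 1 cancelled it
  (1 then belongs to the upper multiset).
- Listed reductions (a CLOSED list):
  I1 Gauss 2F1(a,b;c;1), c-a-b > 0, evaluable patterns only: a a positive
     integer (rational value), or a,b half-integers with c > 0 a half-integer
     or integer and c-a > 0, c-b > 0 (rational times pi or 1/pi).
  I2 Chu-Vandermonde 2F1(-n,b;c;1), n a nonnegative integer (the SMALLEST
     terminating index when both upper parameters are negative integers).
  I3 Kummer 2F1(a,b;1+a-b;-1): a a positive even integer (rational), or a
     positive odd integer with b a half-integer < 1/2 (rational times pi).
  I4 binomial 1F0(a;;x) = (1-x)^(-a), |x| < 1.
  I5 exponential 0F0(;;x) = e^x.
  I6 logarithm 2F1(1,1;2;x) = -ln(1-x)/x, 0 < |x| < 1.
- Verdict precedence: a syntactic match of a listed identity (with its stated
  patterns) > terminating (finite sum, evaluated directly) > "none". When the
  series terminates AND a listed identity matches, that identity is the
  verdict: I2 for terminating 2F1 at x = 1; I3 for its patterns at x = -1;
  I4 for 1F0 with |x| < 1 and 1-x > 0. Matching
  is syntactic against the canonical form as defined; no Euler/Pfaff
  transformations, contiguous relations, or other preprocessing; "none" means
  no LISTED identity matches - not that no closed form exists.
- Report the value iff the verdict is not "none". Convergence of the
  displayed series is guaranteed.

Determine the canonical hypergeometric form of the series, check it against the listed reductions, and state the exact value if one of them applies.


The series (x = -1/8) is 2F1: upper {1, 1}, lower {2}, prefactor -7/12. Verdict: the I6 logarithm reduction fires (the logarithm: parameters (1,1;2), x = -1/8). Value: (-14/3) * ln(9/8).

Key step: from the first term -7/12: k^2 + 1 divides numerator and denominator alike; C = -7/12 after cancelling.
Term ratio: r(k) = (-1/8) * (k+1) (k+1) / [(k+2) (k+1)] - rational in k. x = (-1/8); t_0 = -7/12; negate the roots.


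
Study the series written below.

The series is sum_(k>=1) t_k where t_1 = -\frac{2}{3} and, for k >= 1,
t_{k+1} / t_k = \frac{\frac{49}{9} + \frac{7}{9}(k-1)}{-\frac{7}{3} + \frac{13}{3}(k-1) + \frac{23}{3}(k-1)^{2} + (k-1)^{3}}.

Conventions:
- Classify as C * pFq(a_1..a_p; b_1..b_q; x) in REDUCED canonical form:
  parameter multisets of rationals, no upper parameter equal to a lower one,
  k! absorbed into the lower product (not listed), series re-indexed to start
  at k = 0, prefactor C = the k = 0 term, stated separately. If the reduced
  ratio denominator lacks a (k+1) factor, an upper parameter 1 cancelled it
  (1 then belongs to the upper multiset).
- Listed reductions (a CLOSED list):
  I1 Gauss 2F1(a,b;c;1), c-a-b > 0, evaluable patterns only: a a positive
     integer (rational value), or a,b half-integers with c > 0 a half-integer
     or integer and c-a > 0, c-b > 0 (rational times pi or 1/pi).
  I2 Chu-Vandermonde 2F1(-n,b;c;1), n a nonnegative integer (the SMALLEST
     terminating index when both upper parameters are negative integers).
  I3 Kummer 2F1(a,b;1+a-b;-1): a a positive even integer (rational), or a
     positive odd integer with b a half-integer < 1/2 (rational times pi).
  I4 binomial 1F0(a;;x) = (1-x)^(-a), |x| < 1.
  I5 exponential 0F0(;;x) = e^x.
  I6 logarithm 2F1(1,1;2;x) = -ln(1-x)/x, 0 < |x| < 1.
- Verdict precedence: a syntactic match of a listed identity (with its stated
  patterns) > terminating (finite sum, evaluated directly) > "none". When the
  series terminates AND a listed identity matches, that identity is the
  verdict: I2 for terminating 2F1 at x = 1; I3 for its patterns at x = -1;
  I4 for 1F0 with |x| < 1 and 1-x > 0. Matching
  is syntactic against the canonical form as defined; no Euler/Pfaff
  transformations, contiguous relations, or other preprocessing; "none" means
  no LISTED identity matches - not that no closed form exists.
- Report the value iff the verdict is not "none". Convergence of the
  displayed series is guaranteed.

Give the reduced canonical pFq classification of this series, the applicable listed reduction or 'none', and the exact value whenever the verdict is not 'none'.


The series (x = \frac{7}{9}) is 0F1: upper {-}, lower {-\frac{1}{3}}, prefactor -\frac{2}{3}. Verdict: no listed reduction: x = \frac{7}{9} and upper {-} fail every I1-I6 pattern.

Key step: t_0 = -\frac{2}{3} here, and the parameter 7 appears in both the upper and lower lists and cancels.
Step ratio: r(k) = \frac{7}{9} * 1 / [(k-\frac{1}{3}) (k+1)] - rational in k. x = \frac{7}{9}; t_0 = -\frac{2}{3}; negate the roots.


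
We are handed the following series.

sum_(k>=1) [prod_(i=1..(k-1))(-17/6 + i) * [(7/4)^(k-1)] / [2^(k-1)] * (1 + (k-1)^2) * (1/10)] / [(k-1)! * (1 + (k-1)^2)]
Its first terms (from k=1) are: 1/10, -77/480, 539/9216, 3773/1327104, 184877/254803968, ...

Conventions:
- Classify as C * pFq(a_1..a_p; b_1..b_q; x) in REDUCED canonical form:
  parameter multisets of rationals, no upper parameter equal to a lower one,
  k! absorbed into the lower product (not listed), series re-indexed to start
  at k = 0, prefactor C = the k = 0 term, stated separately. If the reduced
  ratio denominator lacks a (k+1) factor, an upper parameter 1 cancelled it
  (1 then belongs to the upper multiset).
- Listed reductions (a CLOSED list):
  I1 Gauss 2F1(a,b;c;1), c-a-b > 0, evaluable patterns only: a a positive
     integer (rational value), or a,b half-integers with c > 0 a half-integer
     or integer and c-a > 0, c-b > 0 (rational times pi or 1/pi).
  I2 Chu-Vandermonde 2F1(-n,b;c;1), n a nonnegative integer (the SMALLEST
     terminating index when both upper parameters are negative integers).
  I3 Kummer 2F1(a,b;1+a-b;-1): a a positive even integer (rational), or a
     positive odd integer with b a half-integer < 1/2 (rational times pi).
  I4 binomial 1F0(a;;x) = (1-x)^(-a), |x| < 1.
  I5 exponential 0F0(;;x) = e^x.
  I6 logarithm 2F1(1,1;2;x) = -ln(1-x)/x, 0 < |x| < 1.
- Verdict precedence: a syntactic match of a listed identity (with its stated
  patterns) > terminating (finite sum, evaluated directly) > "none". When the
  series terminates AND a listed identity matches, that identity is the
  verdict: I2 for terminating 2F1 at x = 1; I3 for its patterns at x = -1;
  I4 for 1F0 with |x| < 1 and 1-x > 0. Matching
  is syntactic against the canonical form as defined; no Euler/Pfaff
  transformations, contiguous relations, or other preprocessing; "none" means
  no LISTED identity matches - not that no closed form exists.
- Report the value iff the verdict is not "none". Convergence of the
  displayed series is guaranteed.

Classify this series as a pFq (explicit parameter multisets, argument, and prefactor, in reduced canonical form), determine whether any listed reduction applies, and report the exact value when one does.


The series (x = 7/8) is 1F0: upper {-11/6}, lower {-}, prefactor 1/10. Verdict (x = 7/8): the I4 binomial reduction applies (the 1F0 binomial series: exponent 11/6, x = 7/8). Exact value: (1/10) * (1/8)^(11/6).

Key step: t_0 being 1/10, striking the common factor k^2 + 1 reduces the term (prefactor 1/10).
Consecutive-term ratio: r(k) = (7/8) * (k-11/6) / [(k+1)] - poly over poly, x = (7/8) from leading terms; C = 1/10 at k = 0.


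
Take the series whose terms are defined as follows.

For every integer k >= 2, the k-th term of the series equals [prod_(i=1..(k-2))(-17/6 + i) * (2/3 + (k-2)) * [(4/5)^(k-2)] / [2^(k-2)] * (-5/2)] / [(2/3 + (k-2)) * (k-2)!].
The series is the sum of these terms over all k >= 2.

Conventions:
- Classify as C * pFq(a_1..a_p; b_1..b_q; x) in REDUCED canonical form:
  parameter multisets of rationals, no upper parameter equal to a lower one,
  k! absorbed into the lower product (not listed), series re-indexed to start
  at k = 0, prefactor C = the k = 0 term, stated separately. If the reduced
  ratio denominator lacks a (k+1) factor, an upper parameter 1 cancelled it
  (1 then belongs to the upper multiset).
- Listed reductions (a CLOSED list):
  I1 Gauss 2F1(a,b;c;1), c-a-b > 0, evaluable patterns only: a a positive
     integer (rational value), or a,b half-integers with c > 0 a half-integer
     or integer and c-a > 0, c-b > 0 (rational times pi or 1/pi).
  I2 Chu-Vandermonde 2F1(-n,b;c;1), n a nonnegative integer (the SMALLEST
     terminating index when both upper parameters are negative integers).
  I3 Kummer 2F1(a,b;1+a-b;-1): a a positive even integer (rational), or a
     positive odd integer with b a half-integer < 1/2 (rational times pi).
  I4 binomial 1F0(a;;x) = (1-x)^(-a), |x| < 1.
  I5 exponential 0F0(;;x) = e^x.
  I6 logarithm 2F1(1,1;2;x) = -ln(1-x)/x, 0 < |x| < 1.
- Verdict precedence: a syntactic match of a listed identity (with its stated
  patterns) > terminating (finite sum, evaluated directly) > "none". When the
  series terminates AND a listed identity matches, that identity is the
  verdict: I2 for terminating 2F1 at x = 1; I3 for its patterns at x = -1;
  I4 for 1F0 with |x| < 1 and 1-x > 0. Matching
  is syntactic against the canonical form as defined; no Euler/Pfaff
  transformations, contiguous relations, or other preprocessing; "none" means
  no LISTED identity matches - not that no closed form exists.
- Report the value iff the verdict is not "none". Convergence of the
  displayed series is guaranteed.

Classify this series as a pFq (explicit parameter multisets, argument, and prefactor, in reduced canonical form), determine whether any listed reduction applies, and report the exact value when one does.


The series (x = 2/5) is 1F0: upper {-11/6}, lower {-}, prefactor -5/2. Verdict at x = 2/5: the binomial series (I4) matches (the 1F0 binomial series: exponent 11/6, x = 2/5). Its exact value is (-5/2) * (3/5)^(11/6).

The tell: with t_0 = -5/2, the two k-th powers (prefactor -5/2) combine into one argument.
Adjacent-term ratio: r(k) = (2/5) * (k-11/6) / [(k+1)] - rational in k, leading ratio (2/5); with t_0 = -5/2, classification follows.


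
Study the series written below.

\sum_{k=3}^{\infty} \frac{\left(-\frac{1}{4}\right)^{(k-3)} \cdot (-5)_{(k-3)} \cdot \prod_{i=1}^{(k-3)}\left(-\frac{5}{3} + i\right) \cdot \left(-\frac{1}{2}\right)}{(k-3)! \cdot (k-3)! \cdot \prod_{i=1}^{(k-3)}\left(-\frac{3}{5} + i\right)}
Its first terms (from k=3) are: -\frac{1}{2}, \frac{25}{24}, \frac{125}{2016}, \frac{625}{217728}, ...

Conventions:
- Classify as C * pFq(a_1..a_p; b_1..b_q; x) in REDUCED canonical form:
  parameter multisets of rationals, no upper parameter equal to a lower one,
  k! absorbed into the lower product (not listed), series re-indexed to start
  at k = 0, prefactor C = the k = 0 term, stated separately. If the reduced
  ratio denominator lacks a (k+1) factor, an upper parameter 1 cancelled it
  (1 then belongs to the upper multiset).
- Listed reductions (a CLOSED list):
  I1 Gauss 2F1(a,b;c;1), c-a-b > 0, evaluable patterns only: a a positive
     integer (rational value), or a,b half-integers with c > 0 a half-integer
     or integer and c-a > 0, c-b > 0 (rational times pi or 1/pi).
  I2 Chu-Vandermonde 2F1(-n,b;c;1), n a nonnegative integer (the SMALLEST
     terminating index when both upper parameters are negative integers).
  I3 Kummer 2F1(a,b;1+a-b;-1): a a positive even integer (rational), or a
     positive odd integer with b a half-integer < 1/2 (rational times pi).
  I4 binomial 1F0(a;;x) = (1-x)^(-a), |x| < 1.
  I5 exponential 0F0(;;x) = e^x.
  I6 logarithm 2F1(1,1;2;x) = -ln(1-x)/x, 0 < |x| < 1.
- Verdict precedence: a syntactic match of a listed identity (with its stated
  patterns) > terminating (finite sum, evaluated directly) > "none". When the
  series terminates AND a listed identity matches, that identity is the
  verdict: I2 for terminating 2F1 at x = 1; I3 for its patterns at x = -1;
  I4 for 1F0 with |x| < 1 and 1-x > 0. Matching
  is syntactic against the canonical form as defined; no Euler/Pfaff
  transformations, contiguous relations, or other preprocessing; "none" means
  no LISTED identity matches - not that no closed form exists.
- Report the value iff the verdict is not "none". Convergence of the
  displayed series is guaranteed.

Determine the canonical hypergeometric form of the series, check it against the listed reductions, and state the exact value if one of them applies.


x = -\frac{1}{4} here; the reduced form reads 2F2, upper {-5, -\frac{2}{3}}, lower {\frac{2}{5}, 1}, C = -\frac{1}{2}. Verdict: terminating (-5 upstairs). 6 nonzero terms in all; added directly. Exact value: \frac{28452018239}{46903836672}.

Key step: t_0 = -\frac{1}{2} here, and the denominator's factorial ratio (prefactor -1/2) is a lower Pochhammer.
Adjacent-term ratio: r(k) = -\frac{1}{4} * (k-5) (k-\frac{2}{3}) / [(k+\frac{2}{5}) (k+1) (k+1)] - rational; roots negated = parameters, x = -\frac{1}{4}, C = -\frac{1}{2}.


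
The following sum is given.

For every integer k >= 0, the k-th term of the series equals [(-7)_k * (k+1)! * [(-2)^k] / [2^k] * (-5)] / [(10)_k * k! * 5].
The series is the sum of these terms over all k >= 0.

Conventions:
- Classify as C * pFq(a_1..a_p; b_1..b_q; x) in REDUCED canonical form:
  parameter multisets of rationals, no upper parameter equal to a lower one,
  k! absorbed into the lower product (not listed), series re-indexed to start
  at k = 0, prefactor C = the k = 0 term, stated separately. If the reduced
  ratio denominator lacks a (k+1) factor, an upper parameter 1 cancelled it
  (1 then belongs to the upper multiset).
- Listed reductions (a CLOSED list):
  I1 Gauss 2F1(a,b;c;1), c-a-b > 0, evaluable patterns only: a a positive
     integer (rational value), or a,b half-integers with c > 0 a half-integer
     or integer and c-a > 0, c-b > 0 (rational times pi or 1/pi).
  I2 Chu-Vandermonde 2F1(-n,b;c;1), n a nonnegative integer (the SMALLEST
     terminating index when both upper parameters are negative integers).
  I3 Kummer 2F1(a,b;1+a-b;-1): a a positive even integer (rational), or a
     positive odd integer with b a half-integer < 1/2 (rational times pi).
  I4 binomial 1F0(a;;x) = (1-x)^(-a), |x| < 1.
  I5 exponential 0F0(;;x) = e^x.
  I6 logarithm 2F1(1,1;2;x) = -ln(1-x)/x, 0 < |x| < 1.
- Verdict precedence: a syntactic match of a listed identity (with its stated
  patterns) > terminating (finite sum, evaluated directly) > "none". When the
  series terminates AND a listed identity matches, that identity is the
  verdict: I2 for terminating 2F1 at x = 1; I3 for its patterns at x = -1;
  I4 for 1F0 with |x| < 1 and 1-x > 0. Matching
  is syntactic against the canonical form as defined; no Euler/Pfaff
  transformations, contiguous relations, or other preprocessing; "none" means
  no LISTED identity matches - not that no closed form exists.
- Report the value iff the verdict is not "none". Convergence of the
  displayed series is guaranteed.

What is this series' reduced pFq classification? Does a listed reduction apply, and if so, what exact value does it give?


Reduced: x = -1, 2F1, upper = {-7, 2}, lower = {10}, C = -1. Verdict: the Kummer evaluation I3 applies (x = -1; c = 10 equals 1+a-b for upper {-7, 2}: listed pattern). Its exact value is -9/2.

First insight: t_0 = -1 here, and the factorial ratio (prefactor -1) (k+a-1)!/(a-1)! is a rising factorial (a)_k.
Adjacent-term ratio: r(k) = (-1) * (k-7) (k+2) / [(k+10) (k+1)] - rational in k, leading ratio (-1); with t_0 = -1, classification follows.


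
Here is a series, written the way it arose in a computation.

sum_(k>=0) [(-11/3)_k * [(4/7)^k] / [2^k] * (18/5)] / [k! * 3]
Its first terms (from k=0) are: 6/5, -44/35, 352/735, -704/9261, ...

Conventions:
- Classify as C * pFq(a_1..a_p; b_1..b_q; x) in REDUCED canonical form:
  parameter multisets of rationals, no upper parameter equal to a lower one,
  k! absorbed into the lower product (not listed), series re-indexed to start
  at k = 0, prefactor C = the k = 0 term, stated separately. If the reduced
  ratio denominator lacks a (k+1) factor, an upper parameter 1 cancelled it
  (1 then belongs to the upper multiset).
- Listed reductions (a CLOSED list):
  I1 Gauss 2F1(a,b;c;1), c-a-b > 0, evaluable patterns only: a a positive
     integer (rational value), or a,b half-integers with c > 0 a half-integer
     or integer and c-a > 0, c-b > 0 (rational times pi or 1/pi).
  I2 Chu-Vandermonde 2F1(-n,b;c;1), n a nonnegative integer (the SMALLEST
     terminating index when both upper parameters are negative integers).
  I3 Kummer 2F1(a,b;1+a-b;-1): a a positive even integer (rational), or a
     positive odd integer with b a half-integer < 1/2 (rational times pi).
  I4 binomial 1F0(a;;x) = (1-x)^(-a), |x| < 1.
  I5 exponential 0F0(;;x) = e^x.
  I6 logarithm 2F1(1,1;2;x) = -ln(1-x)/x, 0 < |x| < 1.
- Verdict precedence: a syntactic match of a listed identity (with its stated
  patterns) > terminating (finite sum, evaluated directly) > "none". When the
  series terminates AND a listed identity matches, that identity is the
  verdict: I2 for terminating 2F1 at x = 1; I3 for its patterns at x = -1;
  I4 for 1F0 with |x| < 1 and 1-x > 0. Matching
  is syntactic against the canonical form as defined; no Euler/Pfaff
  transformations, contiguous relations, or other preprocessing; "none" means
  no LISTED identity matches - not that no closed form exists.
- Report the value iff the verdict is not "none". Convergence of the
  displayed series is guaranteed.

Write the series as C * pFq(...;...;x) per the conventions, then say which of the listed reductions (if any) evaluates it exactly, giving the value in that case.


Classification (C = 6/5): 1F0 with upper {-11/3}, lower {-}, argument x = 2/7. Verdict: binomial (I4) fires (the 1F0 binomial series: exponent 11/3, x = 2/7). Its exact value is (6/5) * (5/7)^(11/3).

Structural cue: t_0 being 6/5, the two k-th powers (C = 6/5) combine into one argument.
Term ratio: r(k) = (2/7) * (k-11/3) / [(k+1)] - rational in k. x = (2/7); t_0 = 6/5; negate the roots.


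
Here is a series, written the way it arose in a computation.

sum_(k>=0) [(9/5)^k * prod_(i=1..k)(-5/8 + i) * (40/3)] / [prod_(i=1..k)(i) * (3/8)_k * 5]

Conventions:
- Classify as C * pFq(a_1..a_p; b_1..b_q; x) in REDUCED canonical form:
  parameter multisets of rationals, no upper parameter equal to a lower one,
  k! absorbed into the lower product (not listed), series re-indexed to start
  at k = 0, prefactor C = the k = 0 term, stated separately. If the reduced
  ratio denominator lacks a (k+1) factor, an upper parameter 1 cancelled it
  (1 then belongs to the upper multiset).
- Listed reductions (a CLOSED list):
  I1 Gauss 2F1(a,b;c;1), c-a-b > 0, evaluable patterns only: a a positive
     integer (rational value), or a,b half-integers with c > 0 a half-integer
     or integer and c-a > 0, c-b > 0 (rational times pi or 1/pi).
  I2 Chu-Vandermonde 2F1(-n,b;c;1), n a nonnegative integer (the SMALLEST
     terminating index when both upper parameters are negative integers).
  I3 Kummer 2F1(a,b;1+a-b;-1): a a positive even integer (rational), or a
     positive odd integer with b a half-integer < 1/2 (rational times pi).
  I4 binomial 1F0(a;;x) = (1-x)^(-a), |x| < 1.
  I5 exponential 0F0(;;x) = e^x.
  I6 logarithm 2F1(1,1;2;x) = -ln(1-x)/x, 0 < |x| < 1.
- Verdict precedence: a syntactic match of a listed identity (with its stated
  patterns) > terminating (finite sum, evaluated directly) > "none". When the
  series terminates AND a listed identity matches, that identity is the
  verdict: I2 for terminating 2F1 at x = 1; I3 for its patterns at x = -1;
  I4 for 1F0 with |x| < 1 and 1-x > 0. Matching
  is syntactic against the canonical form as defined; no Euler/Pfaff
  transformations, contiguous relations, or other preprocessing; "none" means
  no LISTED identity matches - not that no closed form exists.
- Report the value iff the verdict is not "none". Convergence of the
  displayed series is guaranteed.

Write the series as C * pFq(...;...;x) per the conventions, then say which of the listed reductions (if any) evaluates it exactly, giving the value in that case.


Reduced: x = 9/5, 0F0, upper = {-}, lower = {-}, C = 8/3. Verdict: the I5 exponential reduction fires (the 0F0 exponential series at x = 9/5). Exact value: (8/3) * e^(9/5).

The tell: t_0 = 8/3 here, and the running product (C = 8/3, x = 9/5) telescopes to a rising factorial.
Ratio: r(k) = (9/5) * 1 / [(k+1)] - rational; roots negated = parameters, x = (9/5), C = 8/3.


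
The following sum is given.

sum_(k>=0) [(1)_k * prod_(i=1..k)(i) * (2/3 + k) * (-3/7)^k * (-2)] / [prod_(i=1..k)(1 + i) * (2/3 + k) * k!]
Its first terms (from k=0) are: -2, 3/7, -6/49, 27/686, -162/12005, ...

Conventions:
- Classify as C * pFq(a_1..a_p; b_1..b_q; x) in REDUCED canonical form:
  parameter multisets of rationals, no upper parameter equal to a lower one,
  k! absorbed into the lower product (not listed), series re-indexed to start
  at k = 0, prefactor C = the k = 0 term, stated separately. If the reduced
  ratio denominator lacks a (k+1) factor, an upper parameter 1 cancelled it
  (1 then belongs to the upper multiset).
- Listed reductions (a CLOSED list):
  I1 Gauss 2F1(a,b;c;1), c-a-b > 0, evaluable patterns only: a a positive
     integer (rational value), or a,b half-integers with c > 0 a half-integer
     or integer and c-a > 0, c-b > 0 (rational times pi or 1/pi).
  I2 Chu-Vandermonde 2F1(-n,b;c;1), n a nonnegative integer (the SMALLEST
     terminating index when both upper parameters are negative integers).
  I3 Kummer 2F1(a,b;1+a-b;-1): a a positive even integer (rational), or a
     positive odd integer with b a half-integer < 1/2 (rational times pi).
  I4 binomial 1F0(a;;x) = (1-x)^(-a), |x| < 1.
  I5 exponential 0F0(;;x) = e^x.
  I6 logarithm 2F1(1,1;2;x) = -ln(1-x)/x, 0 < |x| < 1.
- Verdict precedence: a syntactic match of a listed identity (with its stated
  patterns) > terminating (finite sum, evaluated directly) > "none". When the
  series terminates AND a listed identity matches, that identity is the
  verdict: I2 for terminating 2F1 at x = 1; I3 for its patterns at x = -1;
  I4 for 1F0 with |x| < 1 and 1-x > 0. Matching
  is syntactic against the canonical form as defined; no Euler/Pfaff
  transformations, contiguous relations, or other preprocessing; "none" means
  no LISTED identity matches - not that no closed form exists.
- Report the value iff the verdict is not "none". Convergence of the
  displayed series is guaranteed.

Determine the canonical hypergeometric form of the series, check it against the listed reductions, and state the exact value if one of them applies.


The tell: with t_0 = -2, the lower running product (prefactor -2) is a rising factorial.
Term ratio: r(k) = (-3/7) * (k+1) (k+1) / [(k+2) (k+1)] - poly over poly, x = (-3/7) from leading terms; C = -2 at k = 0.

x = -3/7 here; the reduced form reads 2F1, upper {1, 1}, lower {2}, C = -2. Verdict: the logarithmic series (I6) fires (the logarithm: parameters (1,1;2), x = -3/7). Its exact value is (-14/3) * ln(10/7).


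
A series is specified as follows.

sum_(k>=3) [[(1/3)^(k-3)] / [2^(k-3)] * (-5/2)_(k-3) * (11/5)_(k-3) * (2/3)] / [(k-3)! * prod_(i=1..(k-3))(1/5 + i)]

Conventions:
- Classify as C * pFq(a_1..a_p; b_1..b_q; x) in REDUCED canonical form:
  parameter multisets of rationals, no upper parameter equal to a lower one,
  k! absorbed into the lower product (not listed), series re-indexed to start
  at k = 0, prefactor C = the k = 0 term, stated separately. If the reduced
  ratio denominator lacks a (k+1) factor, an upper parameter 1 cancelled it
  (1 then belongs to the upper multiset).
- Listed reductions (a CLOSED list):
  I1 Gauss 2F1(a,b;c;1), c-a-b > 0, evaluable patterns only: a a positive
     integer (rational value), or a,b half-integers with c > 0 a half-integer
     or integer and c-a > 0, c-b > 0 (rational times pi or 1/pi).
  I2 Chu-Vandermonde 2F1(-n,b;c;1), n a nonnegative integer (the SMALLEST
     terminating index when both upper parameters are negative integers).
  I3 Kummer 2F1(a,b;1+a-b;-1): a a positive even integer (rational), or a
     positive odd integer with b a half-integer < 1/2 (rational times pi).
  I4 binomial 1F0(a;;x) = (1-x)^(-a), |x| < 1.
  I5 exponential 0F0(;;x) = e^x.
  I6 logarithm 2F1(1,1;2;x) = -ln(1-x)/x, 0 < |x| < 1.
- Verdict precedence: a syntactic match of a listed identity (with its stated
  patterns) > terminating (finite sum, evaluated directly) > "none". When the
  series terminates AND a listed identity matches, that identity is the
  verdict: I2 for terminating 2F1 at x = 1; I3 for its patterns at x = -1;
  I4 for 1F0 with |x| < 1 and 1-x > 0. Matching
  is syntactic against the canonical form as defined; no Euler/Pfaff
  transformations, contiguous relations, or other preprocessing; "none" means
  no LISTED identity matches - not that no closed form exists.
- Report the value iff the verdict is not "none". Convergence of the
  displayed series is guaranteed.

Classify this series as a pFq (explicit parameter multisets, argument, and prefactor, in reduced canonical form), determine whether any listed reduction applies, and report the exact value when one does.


Prefactor 2/3, argument 1/6: 2F1 with upper {-5/2, 11/5} over lower {6/5}. Verdict: none (x = 1/6): each listed identity misses the multisets {-5/2, 11/5} ; {6/5}.

First insight: x = (1/6) and the lower running product (C = 2/3) is a rising factorial.
Adjacent-term ratio: r(k) = (1/6) * (k-5/2) (k+11/5) / [(k+6/5) (k+1)] - rational in k. x = (1/6); t_0 = 2/3; negate the roots.


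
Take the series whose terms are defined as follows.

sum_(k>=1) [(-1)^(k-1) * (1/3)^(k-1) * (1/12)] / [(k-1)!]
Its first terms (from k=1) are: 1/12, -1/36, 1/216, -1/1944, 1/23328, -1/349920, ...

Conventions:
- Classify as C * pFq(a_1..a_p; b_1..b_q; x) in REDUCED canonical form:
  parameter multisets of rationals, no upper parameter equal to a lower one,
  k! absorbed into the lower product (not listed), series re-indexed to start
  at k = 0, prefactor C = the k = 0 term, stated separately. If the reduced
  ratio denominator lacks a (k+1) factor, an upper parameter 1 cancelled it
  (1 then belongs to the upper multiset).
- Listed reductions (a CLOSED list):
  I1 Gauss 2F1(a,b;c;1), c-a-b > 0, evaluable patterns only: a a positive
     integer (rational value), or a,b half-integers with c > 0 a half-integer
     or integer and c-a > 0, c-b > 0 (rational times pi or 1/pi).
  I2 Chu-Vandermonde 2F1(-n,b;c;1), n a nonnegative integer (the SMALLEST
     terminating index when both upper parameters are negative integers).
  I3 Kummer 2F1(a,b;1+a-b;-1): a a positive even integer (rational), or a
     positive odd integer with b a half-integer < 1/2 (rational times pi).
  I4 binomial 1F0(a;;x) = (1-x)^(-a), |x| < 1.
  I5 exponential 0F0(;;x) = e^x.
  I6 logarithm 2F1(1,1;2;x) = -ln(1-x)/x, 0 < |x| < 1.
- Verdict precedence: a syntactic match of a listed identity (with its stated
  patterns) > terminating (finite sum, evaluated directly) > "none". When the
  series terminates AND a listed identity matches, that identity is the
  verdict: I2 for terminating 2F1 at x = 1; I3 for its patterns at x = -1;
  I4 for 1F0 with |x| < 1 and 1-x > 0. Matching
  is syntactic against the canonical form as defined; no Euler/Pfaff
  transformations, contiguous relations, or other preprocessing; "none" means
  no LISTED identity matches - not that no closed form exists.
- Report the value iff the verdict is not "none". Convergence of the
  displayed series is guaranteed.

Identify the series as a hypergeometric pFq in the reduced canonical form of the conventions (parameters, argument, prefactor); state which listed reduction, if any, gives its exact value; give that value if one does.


With C = 1/12: the canonical form is 0F0(-; -; -1/3). Verdict: exponential (I5) matches (the 0F0 exponential series at x = -1/3). Its exact value is (1/12) * e^(-1/3).

Structural cue: with t_0 = 1/12, the (-1)^k factor (prefactor 1/12) folds into the argument's sign.
Consecutive-term ratio: r(k) = (-1/3) * 1 / [(k+1)] - rational in k. x = (-1/3); t_0 = 1/12; negate the roots.


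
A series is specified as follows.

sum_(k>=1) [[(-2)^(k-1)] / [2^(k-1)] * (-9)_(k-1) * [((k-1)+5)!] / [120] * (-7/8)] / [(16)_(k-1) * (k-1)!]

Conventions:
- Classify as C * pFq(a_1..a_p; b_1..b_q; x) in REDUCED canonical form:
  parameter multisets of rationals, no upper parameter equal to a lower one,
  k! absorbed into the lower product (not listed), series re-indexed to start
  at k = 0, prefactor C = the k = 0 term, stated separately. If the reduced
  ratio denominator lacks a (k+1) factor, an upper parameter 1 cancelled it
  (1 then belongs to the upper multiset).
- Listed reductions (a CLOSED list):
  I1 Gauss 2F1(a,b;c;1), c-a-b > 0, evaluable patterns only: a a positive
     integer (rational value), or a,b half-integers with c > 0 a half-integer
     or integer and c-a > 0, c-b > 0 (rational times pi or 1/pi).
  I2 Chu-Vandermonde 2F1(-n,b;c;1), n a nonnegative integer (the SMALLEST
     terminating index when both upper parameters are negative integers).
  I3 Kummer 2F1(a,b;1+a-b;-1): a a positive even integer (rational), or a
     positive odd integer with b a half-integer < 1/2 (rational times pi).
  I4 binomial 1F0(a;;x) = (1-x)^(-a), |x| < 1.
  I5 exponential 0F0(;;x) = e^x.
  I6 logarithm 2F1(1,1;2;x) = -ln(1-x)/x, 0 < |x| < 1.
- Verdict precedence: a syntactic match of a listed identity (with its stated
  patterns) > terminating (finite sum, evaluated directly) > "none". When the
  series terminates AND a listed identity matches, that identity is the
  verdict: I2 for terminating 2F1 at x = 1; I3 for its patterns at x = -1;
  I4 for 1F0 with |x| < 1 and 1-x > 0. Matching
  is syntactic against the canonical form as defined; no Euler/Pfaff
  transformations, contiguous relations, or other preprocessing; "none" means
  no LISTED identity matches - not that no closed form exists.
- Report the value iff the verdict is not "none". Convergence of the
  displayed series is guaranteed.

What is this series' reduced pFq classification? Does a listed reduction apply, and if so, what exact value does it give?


The tell: t_0 = -7/8 here, and the two k-th powers (C = -7/8) combine into one argument.
Adjacent-term ratio: r(k) = (-1) * (k-9) (k+6) / [(k+16) (k+1)] ; factor over Q: parameters, x = (-1), and C = -7/8.

Classification (C = -7/8): 2F1 with upper {-9, 6}, lower {16}, argument x = -1. Verdict at x = -1: Kummer (I3) matches (x = -1; c = 16 equals 1+a-b for upper {-9, 6}: listed pattern). Its exact value is -637/32.


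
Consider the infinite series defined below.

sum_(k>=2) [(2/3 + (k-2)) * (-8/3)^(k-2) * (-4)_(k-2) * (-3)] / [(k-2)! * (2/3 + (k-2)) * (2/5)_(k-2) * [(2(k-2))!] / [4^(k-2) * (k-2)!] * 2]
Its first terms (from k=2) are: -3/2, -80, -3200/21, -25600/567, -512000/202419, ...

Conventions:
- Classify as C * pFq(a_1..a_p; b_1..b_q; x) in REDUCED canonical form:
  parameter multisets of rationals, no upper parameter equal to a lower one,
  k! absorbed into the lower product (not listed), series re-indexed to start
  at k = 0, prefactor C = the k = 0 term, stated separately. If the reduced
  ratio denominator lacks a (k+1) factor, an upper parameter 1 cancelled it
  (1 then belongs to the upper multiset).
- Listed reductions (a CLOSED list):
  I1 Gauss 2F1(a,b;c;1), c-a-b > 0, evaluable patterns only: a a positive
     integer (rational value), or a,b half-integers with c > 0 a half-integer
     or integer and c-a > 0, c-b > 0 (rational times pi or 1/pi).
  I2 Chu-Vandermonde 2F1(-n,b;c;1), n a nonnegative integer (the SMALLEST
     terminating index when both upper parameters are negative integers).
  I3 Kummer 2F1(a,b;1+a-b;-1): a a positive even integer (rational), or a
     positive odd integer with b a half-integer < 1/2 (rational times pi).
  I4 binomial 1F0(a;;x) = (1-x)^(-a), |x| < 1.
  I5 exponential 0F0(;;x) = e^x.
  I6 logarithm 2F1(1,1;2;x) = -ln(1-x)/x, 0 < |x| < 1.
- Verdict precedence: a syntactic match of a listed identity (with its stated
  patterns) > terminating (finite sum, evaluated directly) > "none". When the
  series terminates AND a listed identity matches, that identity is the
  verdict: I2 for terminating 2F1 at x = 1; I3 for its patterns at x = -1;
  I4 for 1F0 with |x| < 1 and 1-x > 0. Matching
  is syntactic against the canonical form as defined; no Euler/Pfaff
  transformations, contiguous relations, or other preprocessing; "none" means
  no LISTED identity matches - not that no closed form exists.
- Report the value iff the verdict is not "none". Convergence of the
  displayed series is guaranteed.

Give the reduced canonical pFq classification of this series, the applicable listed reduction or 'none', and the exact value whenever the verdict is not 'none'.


At argument -8/3: a 1F2 with upper {-4}, lower {2/5, 1/2}, scaled by C = -3/2. Verdict: terminating. (-4)_k vanishes past k = 4, leaving a 5-term sum, computed directly. Value: -113986297/404838.

Structural cue: x = (-8/3) and the constant factors (C = -3/2) combine into one prefactor.
Adjacent-term ratio: r(k) = (-8/3) * (k-4) / [(k+2/5) (k+1/2) (k+1)] - rational; roots negated = parameters, x = (-8/3), C = -3/2.


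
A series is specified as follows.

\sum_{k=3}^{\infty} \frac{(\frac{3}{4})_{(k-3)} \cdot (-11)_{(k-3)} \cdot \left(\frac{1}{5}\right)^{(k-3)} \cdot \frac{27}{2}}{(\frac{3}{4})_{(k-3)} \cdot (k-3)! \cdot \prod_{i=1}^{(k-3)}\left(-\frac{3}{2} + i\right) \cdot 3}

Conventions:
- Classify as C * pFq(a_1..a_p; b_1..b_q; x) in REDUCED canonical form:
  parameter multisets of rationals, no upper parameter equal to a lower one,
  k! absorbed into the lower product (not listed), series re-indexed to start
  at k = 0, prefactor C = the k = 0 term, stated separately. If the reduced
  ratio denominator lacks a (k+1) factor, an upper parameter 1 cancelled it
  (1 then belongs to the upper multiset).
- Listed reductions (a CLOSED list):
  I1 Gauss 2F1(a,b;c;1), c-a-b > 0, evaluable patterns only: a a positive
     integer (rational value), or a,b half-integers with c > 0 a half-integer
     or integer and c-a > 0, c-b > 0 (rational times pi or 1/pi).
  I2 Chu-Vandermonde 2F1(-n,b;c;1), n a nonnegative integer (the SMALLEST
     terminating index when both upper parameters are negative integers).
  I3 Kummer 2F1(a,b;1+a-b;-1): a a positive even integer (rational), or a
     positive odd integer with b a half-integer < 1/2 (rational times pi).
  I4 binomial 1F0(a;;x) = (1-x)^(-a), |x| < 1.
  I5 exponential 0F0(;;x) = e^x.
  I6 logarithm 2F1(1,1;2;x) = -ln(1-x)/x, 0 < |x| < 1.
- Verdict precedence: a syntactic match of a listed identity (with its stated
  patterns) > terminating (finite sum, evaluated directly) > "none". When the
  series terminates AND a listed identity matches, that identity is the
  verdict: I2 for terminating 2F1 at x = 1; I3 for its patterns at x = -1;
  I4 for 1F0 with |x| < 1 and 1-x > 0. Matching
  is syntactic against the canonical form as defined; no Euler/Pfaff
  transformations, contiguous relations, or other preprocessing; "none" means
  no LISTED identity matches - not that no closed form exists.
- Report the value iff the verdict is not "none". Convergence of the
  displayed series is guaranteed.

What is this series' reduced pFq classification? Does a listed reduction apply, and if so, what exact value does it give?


Canonical form: C = \frac{9}{2} times 1F1 with upper {-11}, lower {-\frac{1}{2}}, x = \frac{1}{5}. Verdict: terminating - the sum ends at index 11 because -11 is a negative integer; exact evaluation follows. Value: -\frac{12790722928947907}{7104265136718750}.

Key observation: t_0 = \frac{9}{2} here, and the constant factors (prefactor 9/2) combine into one prefactor.
Ratio: r(k) = \frac{1}{5} * (k-11) / [(k-\frac{1}{2}) (k+1)] - rational; roots negated = parameters, x = \frac{1}{5}, C = \frac{9}{2}.
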